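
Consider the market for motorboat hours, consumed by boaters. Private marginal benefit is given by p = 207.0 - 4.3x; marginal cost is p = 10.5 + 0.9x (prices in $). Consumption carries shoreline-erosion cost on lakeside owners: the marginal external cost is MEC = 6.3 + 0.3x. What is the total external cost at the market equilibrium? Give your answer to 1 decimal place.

Market equilibrium (private): 10.5 + 0.9x = 207.0 - 4.3x → x_m = 37.7885.
Total external cost = ∫₀^{x_m} (6.3 + 0.3x) dx = 6.3×37.7885 + ½×0.3×37.7885² = 452.2632.

$452.3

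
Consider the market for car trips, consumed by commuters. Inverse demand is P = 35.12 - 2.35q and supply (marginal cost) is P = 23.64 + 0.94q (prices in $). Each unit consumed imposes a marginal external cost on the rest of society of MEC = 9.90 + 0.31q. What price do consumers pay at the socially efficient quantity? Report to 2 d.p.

P = $34.09

Social marginal benefit = demand − MEC = 25.22 - 2.66q.
Set SMB = MC: 25.22 - 2.66q = 23.64 + 0.94q → q* = 0.4389.
Consumer price on the demand curve at q*: 35.12 − 2.35×0.4389 = 34.0886.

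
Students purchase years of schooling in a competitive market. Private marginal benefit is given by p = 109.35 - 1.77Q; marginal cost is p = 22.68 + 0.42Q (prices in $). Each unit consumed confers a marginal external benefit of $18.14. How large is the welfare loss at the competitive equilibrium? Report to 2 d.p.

DWL = $75.13

Market equilibrium (private): 22.68 + 0.42Q = 109.35 - 1.77Q → Q_m = 39.5753.
Social marginal benefit = demand + MEB = 127.49 - 1.77Q.
Set SMB = MC: 127.49 - 1.77Q = 22.68 + 0.42Q → Q* = 47.8584.
Between Q* and Q_m the wedge SMB − MC runs linearly from 0 to MEB(Q_m), so the loss is a triangle.
DWL = ½ × 8.2831 × 18.1400 = 75.1277.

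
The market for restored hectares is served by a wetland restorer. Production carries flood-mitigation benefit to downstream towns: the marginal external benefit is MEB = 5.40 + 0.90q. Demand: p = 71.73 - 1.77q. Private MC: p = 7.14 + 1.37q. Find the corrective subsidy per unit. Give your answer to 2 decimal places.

subsidy = 33.52 per unit

Social marginal cost = private MC − MEB = 1.74 + 0.47q.
Set SMC = demand: 1.74 + 0.47q = 71.73 - 1.77q → q* = 31.2455.
The Pigouvian subsidy equals MEB at q*: 5.40 + 0.90×31.2455 = 33.5210.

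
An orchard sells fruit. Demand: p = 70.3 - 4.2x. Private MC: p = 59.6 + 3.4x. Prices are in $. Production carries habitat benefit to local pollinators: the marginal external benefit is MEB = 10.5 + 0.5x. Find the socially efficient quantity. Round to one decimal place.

Social marginal cost = private MC − MEB = 49.1 + 2.9x.
Set SMC = demand: 49.1 + 2.9x = 70.3 - 4.2x → x* = 2.9859.

x* = 3.0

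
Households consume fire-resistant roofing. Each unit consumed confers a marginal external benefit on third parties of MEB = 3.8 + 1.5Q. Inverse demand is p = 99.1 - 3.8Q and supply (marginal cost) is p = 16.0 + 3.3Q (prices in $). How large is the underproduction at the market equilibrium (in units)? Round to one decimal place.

Market equilibrium (private): 16.0 + 3.3Q = 99.1 - 3.8Q → Q_m = 11.7042.
Social marginal benefit = demand + MEB = 102.9 - 2.3Q.
Set SMB = MC: 102.9 - 2.3Q = 16.0 + 3.3Q → Q* = 15.5179.
Gap = |11.7042 − 15.5179| = 3.8137.

3.8 units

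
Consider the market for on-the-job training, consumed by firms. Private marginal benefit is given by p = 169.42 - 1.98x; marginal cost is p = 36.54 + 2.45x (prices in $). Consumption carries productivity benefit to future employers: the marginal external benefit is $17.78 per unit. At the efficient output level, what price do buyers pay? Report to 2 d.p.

P = $102.08

Social marginal benefit = demand + MEB = 187.20 - 1.98x.
Set SMB = MC: 187.20 - 1.98x = 36.54 + 2.45x → x* = 34.0090.
Consumer price on the demand curve at x*: 169.42 − 1.98×34.0090 = 102.0822.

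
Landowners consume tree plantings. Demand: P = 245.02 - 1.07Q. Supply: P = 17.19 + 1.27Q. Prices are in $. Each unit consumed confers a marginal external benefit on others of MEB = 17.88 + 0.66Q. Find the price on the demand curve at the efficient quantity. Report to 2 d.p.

P = $88.53

Social marginal benefit = demand + MEB = 262.90 - 0.41Q.
Set SMB = MC: 262.90 - 0.41Q = 17.19 + 1.27Q → Q* = 146.2560.
Consumer price on the demand curve at Q*: 245.02 − 1.07×146.2560 = 88.5261.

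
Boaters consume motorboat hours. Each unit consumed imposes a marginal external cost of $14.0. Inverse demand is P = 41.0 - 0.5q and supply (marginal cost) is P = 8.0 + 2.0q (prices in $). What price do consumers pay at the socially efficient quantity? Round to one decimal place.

Social marginal benefit = demand − MEC = 27.0 - 0.5q.
Set SMB = MC: 27.0 - 0.5q = 8.0 + 2.0q → q* = 7.6000.
Consumer price on the demand curve at q*: 41.0 − 0.5×7.6000 = 37.2000.

P = $37.2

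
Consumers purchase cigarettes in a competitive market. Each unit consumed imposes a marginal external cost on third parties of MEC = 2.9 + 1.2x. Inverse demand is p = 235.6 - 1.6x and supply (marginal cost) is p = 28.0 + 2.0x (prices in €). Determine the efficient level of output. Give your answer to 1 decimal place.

Social marginal benefit = demand − MEC = 232.7 - 2.8x.
Set SMB = MC: 232.7 - 2.8x = 28.0 + 2.0x → x* = 42.6458.

x* = 42.6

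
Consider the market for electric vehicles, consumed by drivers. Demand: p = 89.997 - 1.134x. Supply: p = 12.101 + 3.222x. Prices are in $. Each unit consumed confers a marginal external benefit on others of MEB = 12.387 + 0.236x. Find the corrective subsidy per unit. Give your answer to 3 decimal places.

subsidy = $17.559 per unit

Social marginal benefit = demand + MEB = 102.384 - 0.898x.
Set SMB = MC: 102.384 - 0.898x = 12.101 + 3.222x → x* = 21.9133.
The Pigouvian subsidy equals MEB at x*: 12.387 + 0.236×21.9133 = 17.5585.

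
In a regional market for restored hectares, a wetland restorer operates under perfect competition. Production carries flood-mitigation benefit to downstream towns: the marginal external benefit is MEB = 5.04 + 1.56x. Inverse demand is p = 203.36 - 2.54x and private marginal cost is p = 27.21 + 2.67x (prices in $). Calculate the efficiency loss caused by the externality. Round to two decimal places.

DWL = $457.39

Market equilibrium (private): 27.21 + 2.67x = 203.36 - 2.54x → x_m = 33.8100.
Social marginal cost = private MC − MEB = 22.17 + 1.11x.
Set SMC = demand: 22.17 + 1.11x = 203.36 - 2.54x → x* = 49.6411.
The loss is the area between SMC and demand from x* to x_m; with linear curves that's a triangle of height MEB(x_m).
DWL = ½ × 15.8311 × 57.7836 = 457.3890.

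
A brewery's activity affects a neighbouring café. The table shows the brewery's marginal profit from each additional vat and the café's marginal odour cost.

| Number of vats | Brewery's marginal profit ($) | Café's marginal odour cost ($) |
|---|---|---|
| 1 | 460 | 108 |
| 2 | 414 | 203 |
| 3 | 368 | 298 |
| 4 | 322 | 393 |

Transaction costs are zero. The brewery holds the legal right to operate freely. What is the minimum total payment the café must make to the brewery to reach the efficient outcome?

Left alone the brewery would choose level 4 (marginal profit stays positive).
Efficient level: k* = 3 (marginal profit ≥ marginal odour cost through 3).
The café must at least cover the brewery's forgone profit from cutting 4→3: 322 = 322.

$322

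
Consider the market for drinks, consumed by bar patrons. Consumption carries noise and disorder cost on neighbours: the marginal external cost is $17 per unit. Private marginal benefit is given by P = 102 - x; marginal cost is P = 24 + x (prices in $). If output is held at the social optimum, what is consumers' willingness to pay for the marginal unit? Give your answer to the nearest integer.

P = $72

Social marginal benefit = demand − MEC = 85 - x.
Set SMB = MC: 85 - x = 24 + x → x* = 30.5000.
Consumer price on the demand curve at x*: 102 − 1×30.5000 = 71.5000.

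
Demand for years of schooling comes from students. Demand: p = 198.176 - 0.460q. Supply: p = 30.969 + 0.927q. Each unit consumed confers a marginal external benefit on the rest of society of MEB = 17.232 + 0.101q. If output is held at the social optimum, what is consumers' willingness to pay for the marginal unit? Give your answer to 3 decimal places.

P = 132.202

Social marginal benefit = demand + MEB = 215.408 - 0.359q.
Set SMB = MC: 215.408 - 0.359q = 30.969 + 0.927q → q* = 143.4207.
Consumer price on the demand curve at q*: 198.176 − 0.460×143.4207 = 132.2025.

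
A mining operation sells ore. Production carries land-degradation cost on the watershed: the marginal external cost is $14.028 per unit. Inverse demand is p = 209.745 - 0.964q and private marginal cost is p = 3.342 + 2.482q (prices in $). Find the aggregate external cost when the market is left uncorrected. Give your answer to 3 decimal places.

Market equilibrium (private): 3.342 + 2.482q = 209.745 - 0.964q → q_m = 59.8964.
Total external cost = MEC × q_m = 14.028 × 59.8964 = 840.2267.

$840.227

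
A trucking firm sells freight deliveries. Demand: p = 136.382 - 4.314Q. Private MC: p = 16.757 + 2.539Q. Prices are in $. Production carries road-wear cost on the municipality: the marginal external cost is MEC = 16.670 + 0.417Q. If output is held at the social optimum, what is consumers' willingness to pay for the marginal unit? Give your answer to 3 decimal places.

P = $75.289

Social marginal cost = private MC + MEC = 33.427 + 2.956Q.
Set SMC = demand: 33.427 + 2.956Q = 136.382 - 4.314Q → Q* = 14.1616.
Consumer price on the demand curve at Q*: 136.382 − 4.314×14.1616 = 75.2889.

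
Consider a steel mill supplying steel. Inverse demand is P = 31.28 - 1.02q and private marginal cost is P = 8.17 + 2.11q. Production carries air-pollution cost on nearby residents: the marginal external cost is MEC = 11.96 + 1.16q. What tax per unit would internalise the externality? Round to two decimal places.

Social marginal cost = private MC + MEC = 20.13 + 3.27q.
Set SMC = demand: 20.13 + 3.27q = 31.28 - 1.02q → q* = 2.5991.
The Pigouvian tax equals MEC at q*: 11.96 + 1.16×2.5991 = 14.9750.

tax = 14.97 per unit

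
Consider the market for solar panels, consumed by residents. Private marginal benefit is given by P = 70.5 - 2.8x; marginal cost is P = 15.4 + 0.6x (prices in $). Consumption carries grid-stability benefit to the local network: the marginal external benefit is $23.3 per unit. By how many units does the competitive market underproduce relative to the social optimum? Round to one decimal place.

Market equilibrium (private): 15.4 + 0.6x = 70.5 - 2.8x → x_m = 16.2059.
Social marginal benefit = demand + MEB = 93.8 - 2.8x.
Set SMB = MC: 93.8 - 2.8x = 15.4 + 0.6x → x* = 23.0588.
Gap = |16.2059 − 23.0588| = 6.8529.

6.9 units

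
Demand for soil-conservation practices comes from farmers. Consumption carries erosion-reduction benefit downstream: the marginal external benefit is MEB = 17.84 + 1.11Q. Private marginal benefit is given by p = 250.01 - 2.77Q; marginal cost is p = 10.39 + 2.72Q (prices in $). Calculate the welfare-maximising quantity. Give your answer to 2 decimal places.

Social marginal benefit = demand + MEB = 267.85 - 1.66Q.
Set SMB = MC: 267.85 - 1.66Q = 10.39 + 2.72Q → Q* = 58.7808.

Q* = 58.78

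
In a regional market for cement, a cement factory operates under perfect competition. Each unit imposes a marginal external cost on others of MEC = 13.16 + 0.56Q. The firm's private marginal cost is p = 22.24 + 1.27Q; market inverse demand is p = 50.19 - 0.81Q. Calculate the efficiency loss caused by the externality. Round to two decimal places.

DWL = 81.04

Market equilibrium (private): 22.24 + 1.27Q = 50.19 - 0.81Q → Q_m = 13.4375.
Social marginal cost = private MC + MEC = 35.40 + 1.83Q.
Set SMC = demand: 35.40 + 1.83Q = 50.19 - 0.81Q → Q* = 5.6023.
Between Q* and Q_m the wedge SMC − demand runs linearly from 0 to MEC(Q_m), so the loss is a triangle.
DWL = ½ × 7.8352 × 20.6850 = 81.0356.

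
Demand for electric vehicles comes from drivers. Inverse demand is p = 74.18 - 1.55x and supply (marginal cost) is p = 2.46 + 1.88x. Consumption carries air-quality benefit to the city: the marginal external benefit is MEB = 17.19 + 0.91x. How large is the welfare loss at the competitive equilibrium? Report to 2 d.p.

Market equilibrium (private): 2.46 + 1.88x = 74.18 - 1.55x → x_m = 20.9096.
Social marginal benefit = demand + MEB = 91.37 - 0.64x.
Set SMB = MC: 91.37 - 0.64x = 2.46 + 1.88x → x* = 35.2817.
Height of the DWL triangle at x_m is SMB(x_m) − MC(x_m) = MEB(x_m) = 36.2178.
DWL = ½ × 14.3721 × 36.2178 = 260.2629.

DWL = 260.26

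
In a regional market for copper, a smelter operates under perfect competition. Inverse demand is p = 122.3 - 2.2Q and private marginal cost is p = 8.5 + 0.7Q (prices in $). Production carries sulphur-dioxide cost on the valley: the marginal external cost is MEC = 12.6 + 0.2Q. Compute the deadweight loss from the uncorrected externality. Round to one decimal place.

DWL = $67.4

Market equilibrium (private): 8.5 + 0.7Q = 122.3 - 2.2Q → Q_m = 39.2414.
Social marginal cost = private MC + MEC = 21.1 + 0.9Q.
Set SMC = demand: 21.1 + 0.9Q = 122.3 - 2.2Q → Q* = 32.6452.
The welfare-loss triangle has base |Q_m − Q*| and height MEC(Q_m) (the vertical gap between SMC and demand is zero at Q* and MEC at Q_m).
DWL = ½ × 6.5962 × 20.4483 = 67.4405.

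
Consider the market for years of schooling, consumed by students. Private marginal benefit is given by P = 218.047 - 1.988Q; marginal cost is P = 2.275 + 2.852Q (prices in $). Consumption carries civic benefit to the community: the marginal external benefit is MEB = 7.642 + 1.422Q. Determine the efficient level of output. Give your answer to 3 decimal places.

Q* = 65.364

Social marginal benefit = demand + MEB = 225.689 - 0.566Q.
Set SMB = MC: 225.689 - 0.566Q = 2.275 + 2.852Q → Q* = 65.3640.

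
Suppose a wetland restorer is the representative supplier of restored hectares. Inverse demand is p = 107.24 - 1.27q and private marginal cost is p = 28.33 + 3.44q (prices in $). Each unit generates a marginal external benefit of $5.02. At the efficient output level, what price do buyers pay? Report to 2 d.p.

P = $84.61

Social marginal cost = private MC − MEB = 23.31 + 3.44q.
Set SMC = demand: 23.31 + 3.44q = 107.24 - 1.27q → q* = 17.8195.
Consumer price on the demand curve at q*: 107.24 − 1.27×17.8195 = 84.6092.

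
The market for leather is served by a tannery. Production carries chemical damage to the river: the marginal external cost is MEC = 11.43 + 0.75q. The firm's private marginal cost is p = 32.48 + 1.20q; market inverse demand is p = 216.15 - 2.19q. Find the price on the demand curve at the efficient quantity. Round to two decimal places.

Social marginal cost = private MC + MEC = 43.91 + 1.95q.
Set SMC = demand: 43.91 + 1.95q = 216.15 - 2.19q → q* = 41.6039.
Consumer price on the demand curve at q*: 216.15 − 2.19×41.6039 = 125.0375.

P = 125.04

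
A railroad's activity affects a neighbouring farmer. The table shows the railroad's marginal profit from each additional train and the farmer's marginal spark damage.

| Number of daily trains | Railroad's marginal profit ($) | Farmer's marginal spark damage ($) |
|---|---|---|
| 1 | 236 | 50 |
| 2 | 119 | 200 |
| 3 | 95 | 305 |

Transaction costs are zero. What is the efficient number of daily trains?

Bargaining reaches the level where marginal profit last exceeds marginal spark damage.
That holds through level 1 (236 ≥ 50) but not at 2 (119 < 200).

1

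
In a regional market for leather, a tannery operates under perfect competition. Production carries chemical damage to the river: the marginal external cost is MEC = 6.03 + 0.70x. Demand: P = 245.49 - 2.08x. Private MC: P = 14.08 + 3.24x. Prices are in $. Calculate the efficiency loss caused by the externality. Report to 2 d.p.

DWL = $110.52

Market equilibrium (private): 14.08 + 3.24x = 245.49 - 2.08x → x_m = 43.4981.
Social marginal cost = private MC + MEC = 20.11 + 3.94x.
Set SMC = demand: 20.11 + 3.94x = 245.49 - 2.08x → x* = 37.4385.
Height of the DWL triangle at x_m is SMC(x_m) − demand(x_m) = MEC(x_m) = 36.4787.
DWL = ½ × 6.0596 × 36.4787 = 110.5232.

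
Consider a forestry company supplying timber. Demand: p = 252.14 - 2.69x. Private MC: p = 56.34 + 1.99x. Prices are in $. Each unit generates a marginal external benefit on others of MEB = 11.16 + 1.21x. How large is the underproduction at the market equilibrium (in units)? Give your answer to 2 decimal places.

17.81 units

Market equilibrium (private): 56.34 + 1.99x = 252.14 - 2.69x → x_m = 41.8376.
Social marginal cost = private MC − MEB = 45.18 + 0.78x.
Set SMC = demand: 45.18 + 0.78x = 252.14 - 2.69x → x* = 59.6427.
Gap = |41.8376 − 59.6427| = 17.8051.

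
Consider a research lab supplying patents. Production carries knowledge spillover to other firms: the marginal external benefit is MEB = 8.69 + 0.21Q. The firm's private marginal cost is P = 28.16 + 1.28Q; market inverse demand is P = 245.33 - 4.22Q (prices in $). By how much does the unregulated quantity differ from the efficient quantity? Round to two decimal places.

3.21 units

Market equilibrium (private): 28.16 + 1.28Q = 245.33 - 4.22Q → Q_m = 39.4855.
Social marginal cost = private MC − MEB = 19.47 + 1.07Q.
Set SMC = demand: 19.47 + 1.07Q = 245.33 - 4.22Q → Q* = 42.6957.
Gap = |39.4855 − 42.6957| = 3.2102.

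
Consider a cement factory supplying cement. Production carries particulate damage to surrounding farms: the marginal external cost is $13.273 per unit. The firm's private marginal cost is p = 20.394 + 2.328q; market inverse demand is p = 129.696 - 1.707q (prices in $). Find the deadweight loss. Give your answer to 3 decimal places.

DWL = $21.831

Market equilibrium (private): 20.394 + 2.328q = 129.696 - 1.707q → q_m = 27.0885.
Social marginal cost = private MC + MEC = 33.667 + 2.328q.
Set SMC = demand: 33.667 + 2.328q = 129.696 - 1.707q → q* = 23.7990.
The welfare-loss triangle has base |q_m − q*| and height MEC(q_m) (the vertical gap between SMC and demand is zero at q* and MEC at q_m).
DWL = ½ × 3.2895 × 13.2730 = 21.8308.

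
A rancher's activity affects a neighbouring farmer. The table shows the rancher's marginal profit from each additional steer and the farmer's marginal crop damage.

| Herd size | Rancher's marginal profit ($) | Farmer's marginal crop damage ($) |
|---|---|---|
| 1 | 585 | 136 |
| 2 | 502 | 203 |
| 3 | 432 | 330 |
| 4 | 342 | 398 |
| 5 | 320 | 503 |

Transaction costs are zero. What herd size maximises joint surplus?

Bargaining reaches the level where marginal profit last exceeds marginal crop damage.
That holds through level 3 (432 ≥ 330) but not at 4 (342 < 398).

3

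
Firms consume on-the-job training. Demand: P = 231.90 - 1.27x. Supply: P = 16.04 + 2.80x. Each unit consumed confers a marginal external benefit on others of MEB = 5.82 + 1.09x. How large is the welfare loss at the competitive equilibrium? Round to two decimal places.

Market equilibrium (private): 16.04 + 2.80x = 231.90 - 1.27x → x_m = 53.0369.
Social marginal benefit = demand + MEB = 237.72 - 0.18x.
Set SMB = MC: 237.72 - 0.18x = 16.04 + 2.80x → x* = 74.3893.
Between x* and x_m the wedge SMB − MC runs linearly from 0 to MEB(x_m), so the loss is a triangle.
DWL = ½ × 21.3524 × 63.6302 = 679.3287.

DWL = 679.33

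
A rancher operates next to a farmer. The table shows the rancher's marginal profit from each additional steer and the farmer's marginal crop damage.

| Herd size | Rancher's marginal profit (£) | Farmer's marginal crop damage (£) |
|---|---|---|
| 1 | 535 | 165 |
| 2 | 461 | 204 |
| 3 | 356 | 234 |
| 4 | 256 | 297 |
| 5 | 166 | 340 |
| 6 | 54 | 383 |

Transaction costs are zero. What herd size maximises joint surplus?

Bargaining reaches the level where marginal profit last exceeds marginal crop damage.
That holds through level 3 (356 ≥ 234) but not at 4 (256 < 297).

3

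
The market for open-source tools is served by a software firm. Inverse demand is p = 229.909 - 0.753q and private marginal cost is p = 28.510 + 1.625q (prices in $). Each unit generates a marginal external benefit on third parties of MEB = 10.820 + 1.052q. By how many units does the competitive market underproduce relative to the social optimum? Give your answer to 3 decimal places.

75.352 units

Market equilibrium (private): 28.510 + 1.625q = 229.909 - 0.753q → q_m = 84.6926.
Social marginal cost = private MC − MEB = 17.690 + 0.573q.
Set SMC = demand: 17.690 + 0.573q = 229.909 - 0.753q → q* = 160.0445.
Gap = |84.6926 − 160.0445| = 75.3519.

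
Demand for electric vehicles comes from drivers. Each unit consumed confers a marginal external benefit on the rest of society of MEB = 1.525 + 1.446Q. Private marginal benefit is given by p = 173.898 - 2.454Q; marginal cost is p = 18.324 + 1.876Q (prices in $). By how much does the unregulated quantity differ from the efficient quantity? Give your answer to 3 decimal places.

Market equilibrium (private): 18.324 + 1.876Q = 173.898 - 2.454Q → Q_m = 35.9293.
Social marginal benefit = demand + MEB = 175.423 - 1.008Q.
Set SMB = MC: 175.423 - 1.008Q = 18.324 + 1.876Q → Q* = 54.4726.
Gap = |35.9293 − 54.4726| = 18.5433.

18.543 units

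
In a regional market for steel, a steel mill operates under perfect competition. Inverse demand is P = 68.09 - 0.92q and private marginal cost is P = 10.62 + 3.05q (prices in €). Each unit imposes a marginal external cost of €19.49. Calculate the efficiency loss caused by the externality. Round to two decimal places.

Market equilibrium (private): 10.62 + 3.05q = 68.09 - 0.92q → q_m = 14.4761.
Social marginal cost = private MC + MEC = 30.11 + 3.05q.
Set SMC = demand: 30.11 + 3.05q = 68.09 - 0.92q → q* = 9.5668.
Between q* and q_m the wedge SMC − demand runs linearly from 0 to MEC(q_m), so the loss is a triangle.
DWL = ½ × 4.9093 × 19.4900 = 47.8411.

DWL = €47.84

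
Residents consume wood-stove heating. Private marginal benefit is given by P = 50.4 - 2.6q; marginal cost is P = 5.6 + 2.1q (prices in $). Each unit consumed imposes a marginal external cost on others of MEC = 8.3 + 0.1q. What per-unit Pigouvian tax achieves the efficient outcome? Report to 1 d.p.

tax = $9.1 per unit

Social marginal benefit = demand − MEC = 42.1 - 2.7q.
Set SMB = MC: 42.1 - 2.7q = 5.6 + 2.1q → q* = 7.6042.
The Pigouvian tax equals MEC at q*: 8.3 + 0.1×7.6042 = 9.0604.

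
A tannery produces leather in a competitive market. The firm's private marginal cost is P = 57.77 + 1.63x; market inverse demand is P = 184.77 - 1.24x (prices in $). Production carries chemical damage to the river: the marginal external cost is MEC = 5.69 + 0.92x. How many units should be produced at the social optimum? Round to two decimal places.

x* = 32.01

Social marginal cost = private MC + MEC = 63.46 + 2.55x.
Set SMC = demand: 63.46 + 2.55x = 184.77 - 1.24x → x* = 32.0079.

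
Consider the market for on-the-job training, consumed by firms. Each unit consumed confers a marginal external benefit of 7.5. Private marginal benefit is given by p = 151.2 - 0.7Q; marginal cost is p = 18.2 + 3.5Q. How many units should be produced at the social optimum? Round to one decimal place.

Q* = 33.5

Social marginal benefit = demand + MEB = 158.7 - 0.7Q.
Set SMB = MC: 158.7 - 0.7Q = 18.2 + 3.5Q → Q* = 33.4524.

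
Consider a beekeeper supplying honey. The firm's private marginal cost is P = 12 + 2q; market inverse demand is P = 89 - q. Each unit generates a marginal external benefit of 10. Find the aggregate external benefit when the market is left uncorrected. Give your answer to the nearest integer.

Market equilibrium (private): 12 + 2q = 89 - q → q_m = 25.6667.
Total external benefit = MEB × q_m = 10 × 25.6667 = 256.6670.

257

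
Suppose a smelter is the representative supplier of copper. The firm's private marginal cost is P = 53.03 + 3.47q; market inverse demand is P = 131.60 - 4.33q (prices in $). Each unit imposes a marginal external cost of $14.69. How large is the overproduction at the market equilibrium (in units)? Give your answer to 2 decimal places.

1.88 units

Market equilibrium (private): 53.03 + 3.47q = 131.60 - 4.33q → q_m = 10.0731.
Social marginal cost = private MC + MEC = 67.72 + 3.47q.
Set SMC = demand: 67.72 + 3.47q = 131.60 - 4.33q → q* = 8.1897.
Gap = |10.0731 − 8.1897| = 1.8834.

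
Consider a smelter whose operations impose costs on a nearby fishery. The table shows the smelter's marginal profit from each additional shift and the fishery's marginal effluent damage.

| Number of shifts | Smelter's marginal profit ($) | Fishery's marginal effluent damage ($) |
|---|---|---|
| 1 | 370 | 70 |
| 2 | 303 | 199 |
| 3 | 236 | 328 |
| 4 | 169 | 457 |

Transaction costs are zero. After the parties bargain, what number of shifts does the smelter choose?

Bargaining reaches the level where marginal profit last exceeds marginal effluent damage.
That holds through level 2 (303 ≥ 199) but not at 3 (236 < 328).

2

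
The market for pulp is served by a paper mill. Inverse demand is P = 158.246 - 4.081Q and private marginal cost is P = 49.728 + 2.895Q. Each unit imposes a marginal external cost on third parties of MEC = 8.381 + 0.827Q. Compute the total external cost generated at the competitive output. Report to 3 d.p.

Market equilibrium (private): 49.728 + 2.895Q = 158.246 - 4.081Q → Q_m = 15.5559.
Total external cost = ∫₀^{Q_m} (8.381 + 0.827Q) dQ = 8.381×15.5559 + ½×0.827×15.5559² = 230.4352.

230.435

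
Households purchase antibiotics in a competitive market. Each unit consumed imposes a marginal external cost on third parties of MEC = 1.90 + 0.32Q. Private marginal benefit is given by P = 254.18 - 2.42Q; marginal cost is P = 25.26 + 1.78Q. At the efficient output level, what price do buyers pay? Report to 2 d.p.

Social marginal benefit = demand − MEC = 252.28 - 2.74Q.
Set SMB = MC: 252.28 - 2.74Q = 25.26 + 1.78Q → Q* = 50.2257.
Consumer price on the demand curve at Q*: 254.18 − 2.42×50.2257 = 132.6338.

P = 132.63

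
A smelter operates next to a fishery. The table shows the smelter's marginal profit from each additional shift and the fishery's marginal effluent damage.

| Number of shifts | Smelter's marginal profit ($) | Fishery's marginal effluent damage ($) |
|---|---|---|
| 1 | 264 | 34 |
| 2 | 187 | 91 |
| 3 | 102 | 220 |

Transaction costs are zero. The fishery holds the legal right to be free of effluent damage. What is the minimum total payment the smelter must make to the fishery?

Efficient level: marginal profit ≥ marginal effluent damage through level 2, so k* = 2.
With the fishery holding the right, the smelter must at least compensate total damage at k*: 34 + 91 = 125.

$125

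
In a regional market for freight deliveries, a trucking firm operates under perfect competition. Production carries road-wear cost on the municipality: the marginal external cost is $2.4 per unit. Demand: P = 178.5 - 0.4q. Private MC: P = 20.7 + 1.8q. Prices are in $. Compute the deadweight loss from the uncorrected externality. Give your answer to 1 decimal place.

Market equilibrium (private): 20.7 + 1.8q = 178.5 - 0.4q → q_m = 71.7273.
Social marginal cost = private MC + MEC = 23.1 + 1.8q.
Set SMC = demand: 23.1 + 1.8q = 178.5 - 0.4q → q* = 70.6364.
The welfare-loss triangle has base |q_m − q*| and height MEC(q_m) (the vertical gap between SMC and demand is zero at q* and MEC at q_m).
DWL = ½ × 1.0909 × 2.4000 = 1.3091.

DWL = $1.3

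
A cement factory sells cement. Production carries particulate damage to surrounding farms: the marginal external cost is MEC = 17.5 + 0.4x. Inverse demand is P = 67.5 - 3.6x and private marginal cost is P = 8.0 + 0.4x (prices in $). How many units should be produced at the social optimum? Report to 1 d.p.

x* = 9.5

Social marginal cost = private MC + MEC = 25.5 + 0.8x.
Set SMC = demand: 25.5 + 0.8x = 67.5 - 3.6x → x* = 9.5455.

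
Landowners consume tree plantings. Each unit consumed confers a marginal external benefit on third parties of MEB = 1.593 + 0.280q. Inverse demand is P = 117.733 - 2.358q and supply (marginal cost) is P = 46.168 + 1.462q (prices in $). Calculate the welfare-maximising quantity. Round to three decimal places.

q* = 20.666

Social marginal benefit = demand + MEB = 119.326 - 2.078q.
Set SMB = MC: 119.326 - 2.078q = 46.168 + 1.462q → q* = 20.6661.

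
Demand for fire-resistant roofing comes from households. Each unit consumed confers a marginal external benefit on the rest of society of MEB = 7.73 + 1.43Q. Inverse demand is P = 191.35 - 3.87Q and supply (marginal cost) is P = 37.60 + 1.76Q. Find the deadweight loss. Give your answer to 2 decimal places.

DWL = 260.54

Market equilibrium (private): 37.60 + 1.76Q = 191.35 - 3.87Q → Q_m = 27.3091.
Social marginal benefit = demand + MEB = 199.08 - 2.44Q.
Set SMB = MC: 199.08 - 2.44Q = 37.60 + 1.76Q → Q* = 38.4476.
Between Q* and Q_m the wedge SMB − MC runs linearly from 0 to MEB(Q_m), so the loss is a triangle.
DWL = ½ × 11.1385 × 46.7820 = 260.5407.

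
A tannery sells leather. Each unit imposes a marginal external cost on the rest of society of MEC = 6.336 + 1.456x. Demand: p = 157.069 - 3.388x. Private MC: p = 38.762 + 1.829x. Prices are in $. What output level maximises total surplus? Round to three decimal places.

x* = 16.780

Social marginal cost = private MC + MEC = 45.098 + 3.285x.
Set SMC = demand: 45.098 + 3.285x = 157.069 - 3.388x → x* = 16.7797.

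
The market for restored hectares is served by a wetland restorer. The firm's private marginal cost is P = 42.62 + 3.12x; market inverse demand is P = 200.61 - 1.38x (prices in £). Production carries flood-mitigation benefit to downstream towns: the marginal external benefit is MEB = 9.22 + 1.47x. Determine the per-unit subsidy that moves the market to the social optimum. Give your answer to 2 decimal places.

subsidy = £90.34 per unit

Social marginal cost = private MC − MEB = 33.40 + 1.65x.
Set SMC = demand: 33.40 + 1.65x = 200.61 - 1.38x → x* = 55.1848.
The Pigouvian subsidy equals MEB at x*: 9.22 + 1.47×55.1848 = 90.3417.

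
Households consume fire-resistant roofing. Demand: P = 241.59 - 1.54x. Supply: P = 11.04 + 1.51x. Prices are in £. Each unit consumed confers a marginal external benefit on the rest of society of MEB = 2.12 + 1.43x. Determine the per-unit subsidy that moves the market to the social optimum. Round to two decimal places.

subsidy = £207.50 per unit

Social marginal benefit = demand + MEB = 243.71 - 0.11x.
Set SMB = MC: 243.71 - 0.11x = 11.04 + 1.51x → x* = 143.6235.
The Pigouvian subsidy equals MEB at x*: 2.12 + 1.43×143.6235 = 207.5016.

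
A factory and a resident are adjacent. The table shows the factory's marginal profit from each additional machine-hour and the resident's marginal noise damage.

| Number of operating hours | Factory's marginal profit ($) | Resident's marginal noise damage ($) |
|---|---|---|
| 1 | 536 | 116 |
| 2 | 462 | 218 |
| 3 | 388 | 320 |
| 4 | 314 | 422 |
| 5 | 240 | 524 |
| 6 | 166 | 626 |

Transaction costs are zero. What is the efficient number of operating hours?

3

Bargaining reaches the level where marginal profit last exceeds marginal noise damage.
That holds through level 3 (388 ≥ 320) but not at 4 (314 < 422).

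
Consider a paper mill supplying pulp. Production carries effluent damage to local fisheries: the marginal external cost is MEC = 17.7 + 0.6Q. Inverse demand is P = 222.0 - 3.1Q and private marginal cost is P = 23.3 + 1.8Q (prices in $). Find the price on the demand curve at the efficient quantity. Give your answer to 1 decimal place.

Social marginal cost = private MC + MEC = 41.0 + 2.4Q.
Set SMC = demand: 41.0 + 2.4Q = 222.0 - 3.1Q → Q* = 32.9091.
Consumer price on the demand curve at Q*: 222.0 − 3.1×32.9091 = 119.9818.

P = $120.0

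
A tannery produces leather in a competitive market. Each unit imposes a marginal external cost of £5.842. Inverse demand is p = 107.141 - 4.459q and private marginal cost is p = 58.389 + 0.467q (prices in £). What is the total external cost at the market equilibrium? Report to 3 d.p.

Market equilibrium (private): 58.389 + 0.467q = 107.141 - 4.459q → q_m = 9.8969.
Total external cost = MEC × q_m = 5.842 × 9.8969 = 57.8177.

£57.818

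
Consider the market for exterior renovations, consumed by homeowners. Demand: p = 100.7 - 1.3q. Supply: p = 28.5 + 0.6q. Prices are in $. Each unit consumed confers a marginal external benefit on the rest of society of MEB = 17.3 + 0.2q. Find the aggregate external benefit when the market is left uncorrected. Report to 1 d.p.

$801.8

Market equilibrium (private): 28.5 + 0.6q = 100.7 - 1.3q → q_m = 38.0000.
Total external benefit = ∫₀^{q_m} (17.3 + 0.2q) dq = 17.3×38.0000 + ½×0.2×38.0000² = 801.8000.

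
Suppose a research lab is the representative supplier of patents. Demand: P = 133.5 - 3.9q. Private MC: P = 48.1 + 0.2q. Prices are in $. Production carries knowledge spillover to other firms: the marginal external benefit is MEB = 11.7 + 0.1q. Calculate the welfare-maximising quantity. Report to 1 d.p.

Social marginal cost = private MC − MEB = 36.4 + 0.1q.
Set SMC = demand: 36.4 + 0.1q = 133.5 - 3.9q → q* = 24.2750.

q* = 24.3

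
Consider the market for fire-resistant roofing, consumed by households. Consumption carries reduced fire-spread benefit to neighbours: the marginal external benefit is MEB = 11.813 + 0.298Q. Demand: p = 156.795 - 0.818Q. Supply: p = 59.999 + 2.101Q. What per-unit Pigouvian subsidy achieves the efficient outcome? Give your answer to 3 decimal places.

Social marginal benefit = demand + MEB = 168.608 - 0.520Q.
Set SMB = MC: 168.608 - 0.520Q = 59.999 + 2.101Q → Q* = 41.4380.
The Pigouvian subsidy equals MEB at Q*: 11.813 + 0.298×41.4380 = 24.1615.

subsidy = 24.162 per unit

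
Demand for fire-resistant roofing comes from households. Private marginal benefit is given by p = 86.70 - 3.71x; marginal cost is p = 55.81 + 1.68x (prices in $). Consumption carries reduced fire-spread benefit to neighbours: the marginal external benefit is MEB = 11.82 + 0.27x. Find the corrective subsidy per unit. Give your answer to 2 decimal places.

Social marginal benefit = demand + MEB = 98.52 - 3.44x.
Set SMB = MC: 98.52 - 3.44x = 55.81 + 1.68x → x* = 8.3418.
The Pigouvian subsidy equals MEB at x*: 11.82 + 0.27×8.3418 = 14.0723.

subsidy = $14.07 per unit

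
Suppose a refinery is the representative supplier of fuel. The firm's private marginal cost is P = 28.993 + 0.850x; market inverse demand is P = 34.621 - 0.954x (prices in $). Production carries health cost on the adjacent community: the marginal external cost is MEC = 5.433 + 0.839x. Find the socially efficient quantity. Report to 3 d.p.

x* = 0.074

Social marginal cost = private MC + MEC = 34.426 + 1.689x.
Set SMC = demand: 34.426 + 1.689x = 34.621 - 0.954x → x* = 0.0738.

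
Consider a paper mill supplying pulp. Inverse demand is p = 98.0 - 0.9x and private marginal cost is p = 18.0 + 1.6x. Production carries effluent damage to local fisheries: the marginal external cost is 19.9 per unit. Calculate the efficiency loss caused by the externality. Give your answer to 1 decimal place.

Market equilibrium (private): 18.0 + 1.6x = 98.0 - 0.9x → x_m = 32.0000.
Social marginal cost = private MC + MEC = 37.9 + 1.6x.
Set SMC = demand: 37.9 + 1.6x = 98.0 - 0.9x → x* = 24.0400.
The loss is the area between SMC and demand from x* to x_m; with linear curves that's a triangle of height MEC(x_m).
DWL = ½ × 7.9600 × 19.9000 = 79.2020.

DWL = 79.2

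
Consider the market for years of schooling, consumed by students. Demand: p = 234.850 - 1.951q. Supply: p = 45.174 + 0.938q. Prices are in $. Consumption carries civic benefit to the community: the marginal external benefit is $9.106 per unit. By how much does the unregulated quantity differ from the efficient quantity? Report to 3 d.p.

Market equilibrium (private): 45.174 + 0.938q = 234.850 - 1.951q → q_m = 65.6546.
Social marginal benefit = demand + MEB = 243.956 - 1.951q.
Set SMB = MC: 243.956 - 1.951q = 45.174 + 0.938q → q* = 68.8065.
Gap = |65.6546 − 68.8065| = 3.1519.

3.152 units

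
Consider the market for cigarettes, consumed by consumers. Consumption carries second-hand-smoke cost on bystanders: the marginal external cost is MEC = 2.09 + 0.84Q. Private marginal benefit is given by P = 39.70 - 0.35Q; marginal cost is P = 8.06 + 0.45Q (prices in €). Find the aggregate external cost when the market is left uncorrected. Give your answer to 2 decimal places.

€739.62

Market equilibrium (private): 8.06 + 0.45Q = 39.70 - 0.35Q → Q_m = 39.5500.
Total external cost = ∫₀^{Q_m} (2.09 + 0.84Q) dQ = 2.09×39.5500 + ½×0.84×39.5500² = 739.6246.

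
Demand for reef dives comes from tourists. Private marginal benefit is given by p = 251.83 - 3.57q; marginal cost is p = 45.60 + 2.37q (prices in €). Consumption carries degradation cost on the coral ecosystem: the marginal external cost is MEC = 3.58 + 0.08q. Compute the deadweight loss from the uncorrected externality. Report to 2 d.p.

Market equilibrium (private): 45.60 + 2.37q = 251.83 - 3.57q → q_m = 34.7189.
Social marginal benefit = demand − MEC = 248.25 - 3.65q.
Set SMB = MC: 248.25 - 3.65q = 45.60 + 2.37q → q* = 33.6628.
The welfare-loss triangle has base |q_m − q*| and height MEC(q_m) (the vertical gap between SMB and MC is zero at q* and MEC at q_m).
DWL = ½ × 1.0561 × 6.3575 = 3.3571.

DWL = €3.36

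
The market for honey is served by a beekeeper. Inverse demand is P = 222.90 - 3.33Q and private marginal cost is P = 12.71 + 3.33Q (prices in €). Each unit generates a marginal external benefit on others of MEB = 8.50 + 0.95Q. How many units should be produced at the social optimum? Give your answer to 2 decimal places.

Q* = 38.30

Social marginal cost = private MC − MEB = 4.21 + 2.38Q.
Set SMC = demand: 4.21 + 2.38Q = 222.90 - 3.33Q → Q* = 38.2995.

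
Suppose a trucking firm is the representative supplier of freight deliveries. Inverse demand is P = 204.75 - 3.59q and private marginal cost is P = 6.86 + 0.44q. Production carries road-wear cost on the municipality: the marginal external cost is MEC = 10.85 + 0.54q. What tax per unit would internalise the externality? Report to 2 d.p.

tax = 32.95 per unit

Social marginal cost = private MC + MEC = 17.71 + 0.98q.
Set SMC = demand: 17.71 + 0.98q = 204.75 - 3.59q → q* = 40.9278.
The Pigouvian tax equals MEC at q*: 10.85 + 0.54×40.9278 = 32.9510.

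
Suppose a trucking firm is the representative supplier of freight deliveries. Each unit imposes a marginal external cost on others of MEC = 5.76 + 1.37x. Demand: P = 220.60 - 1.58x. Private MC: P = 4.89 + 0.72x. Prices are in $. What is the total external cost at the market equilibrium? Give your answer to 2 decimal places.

$6565.47

Market equilibrium (private): 4.89 + 0.72x = 220.60 - 1.58x → x_m = 93.7870.
Total external cost = ∫₀^{x_m} (5.76 + 1.37x) dx = 5.76×93.7870 + ½×1.37×93.7870² = 6565.4741.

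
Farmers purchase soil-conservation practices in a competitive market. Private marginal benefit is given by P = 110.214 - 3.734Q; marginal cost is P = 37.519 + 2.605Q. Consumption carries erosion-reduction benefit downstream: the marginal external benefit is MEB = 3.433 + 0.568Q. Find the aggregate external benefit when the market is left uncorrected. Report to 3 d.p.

Market equilibrium (private): 37.519 + 2.605Q = 110.214 - 3.734Q → Q_m = 11.4679.
Total external benefit = ∫₀^{Q_m} (3.433 + 0.568Q) dQ = 3.433×11.4679 + ½×0.568×11.4679² = 76.7189.

76.719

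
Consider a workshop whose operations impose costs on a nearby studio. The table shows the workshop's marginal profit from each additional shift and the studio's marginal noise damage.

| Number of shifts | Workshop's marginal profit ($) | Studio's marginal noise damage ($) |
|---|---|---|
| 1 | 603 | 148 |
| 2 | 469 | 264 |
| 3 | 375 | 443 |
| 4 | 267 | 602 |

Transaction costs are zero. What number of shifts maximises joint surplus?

2

Bargaining reaches the level where marginal profit last exceeds marginal noise damage.
That holds through level 2 (469 ≥ 264) but not at 3 (375 < 443).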